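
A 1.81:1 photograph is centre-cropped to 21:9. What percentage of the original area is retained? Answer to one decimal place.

Going from 1.81:1 to 21:9 means cutting height while keeping width.
Fraction kept = (1.810)/(2.333) ≈ 77.57%.

77.6%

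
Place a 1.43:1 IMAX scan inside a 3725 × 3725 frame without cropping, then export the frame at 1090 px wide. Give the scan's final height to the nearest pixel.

762 px

Fitted into 3725×3725, the scan spans the width; its height is 3725 / 1.430 ≈ 2604.90 px.
Resizing to 1090 px wide multiplies everything by 0.2926: 2604.90 → 762.24 px.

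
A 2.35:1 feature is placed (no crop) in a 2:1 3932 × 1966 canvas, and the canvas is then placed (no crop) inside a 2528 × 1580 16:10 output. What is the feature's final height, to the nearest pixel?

1076 px

2.35:1 in 3932×1966: fills the width, so the feature is 3932.00 × 1673.19.
The 2:1 canvas is width-limited in 2528×1580, giving 2528.00 × 1264.00; scale factor 0.6429.
The feature scales with it: height 1673.19 × 0.6429 ≈ 1075.74.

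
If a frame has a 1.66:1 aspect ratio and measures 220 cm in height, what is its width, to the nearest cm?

At 1.66:1, 220 × 1.660 ≈ 365.20.

365 cm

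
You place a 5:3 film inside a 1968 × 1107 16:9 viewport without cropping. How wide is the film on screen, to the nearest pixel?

5:3 is narrower than 16:9, so it spans the full height.
The film is 1107 × 5/3 ≈ 1845.00 px wide.

1845 px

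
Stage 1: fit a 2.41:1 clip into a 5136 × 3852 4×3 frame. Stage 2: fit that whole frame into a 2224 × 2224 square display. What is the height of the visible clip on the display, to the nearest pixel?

923 px

Inside the 5136×3852 canvas the clip is width-limited at 5136.00 × 2131.12.
Second fit — the 4×3 canvas into 2224×2224 spans the width: 2224.00 × 1668.00 (×0.4330 from 5136×3852).
Applying the same ×0.4330: 2131.12 → 922.82.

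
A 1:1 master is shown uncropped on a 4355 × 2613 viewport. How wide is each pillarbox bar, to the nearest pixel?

1:1 (1.000) < 5:3 (1.667), so the master fills the height.
The master is 2613 × 1/1 ≈ 2613.00 px wide.
Black = 4355 − 2613.00 = 1742.00 px, or 871.00 per bar.

871 px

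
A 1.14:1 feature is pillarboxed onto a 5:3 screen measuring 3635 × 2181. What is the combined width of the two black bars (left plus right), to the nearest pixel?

1149 px

Since 1.140 < 1.667, the feature is height-limited.
The feature is 2181 × 1.140 ≈ 2486.34 px wide.
3635 − 2486.34 = 1148.66 px of bars.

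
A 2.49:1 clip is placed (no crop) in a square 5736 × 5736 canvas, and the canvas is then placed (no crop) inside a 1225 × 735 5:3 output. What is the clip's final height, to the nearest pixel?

295 px

Inside the 5736×5736 canvas the clip is width-limited at 5736.00 × 2303.61.
square in 1225×735: fills the height, so the intermediate becomes 735.00 × 735.00 — a scale of ×0.1281.
Applying the same ×0.1281: 2303.61 → 295.18.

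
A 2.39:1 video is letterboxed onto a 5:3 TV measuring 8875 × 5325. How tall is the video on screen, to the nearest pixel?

2.39:1 (2.390) > 5:3 (1.667), so the video fills the width.
The video is 8875 / 2.390 ≈ 3713.39 px tall.

3713 px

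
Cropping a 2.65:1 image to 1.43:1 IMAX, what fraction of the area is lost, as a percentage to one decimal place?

1.43:1 IMAX is narrower than 2.65:1, so the crop keeps the full height and trims the width.
Fraction kept = (1.430)/(2.650) ≈ 53.96%, so 46.04% is lost.

46.0%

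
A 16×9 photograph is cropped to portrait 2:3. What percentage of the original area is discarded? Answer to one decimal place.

62.5%

portrait 2:3 is narrower than 16×9, so the crop keeps the full height and trims the width.
Area ratio = (0.667)/(1.778) = 37.50%; the remaining 62.50% is cropped out.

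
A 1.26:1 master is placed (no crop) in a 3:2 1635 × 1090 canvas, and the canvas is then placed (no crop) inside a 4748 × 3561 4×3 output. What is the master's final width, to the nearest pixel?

3988 px

First fit — 1.26:1 into 1635×1090 spans the height: 1373.40 × 1090.00.
3:2 in 4748×3561: fills the width, so the intermediate becomes 4748.00 × 3165.33 — a scale of ×2.9040.
So the master's width is 1373.40 × 2.9040 ≈ 3988.32.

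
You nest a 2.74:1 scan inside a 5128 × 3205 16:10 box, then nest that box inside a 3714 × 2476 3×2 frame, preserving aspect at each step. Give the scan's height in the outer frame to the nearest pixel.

Inside the 5128×3205 canvas the scan is width-limited at 5128.00 × 1871.53.
The 16:10 canvas is width-limited in 3714×2476, giving 3714.00 × 2321.25; scale factor 0.7243.
So the scan's height is 1871.53 × 0.7243 ≈ 1355.47.

1355 px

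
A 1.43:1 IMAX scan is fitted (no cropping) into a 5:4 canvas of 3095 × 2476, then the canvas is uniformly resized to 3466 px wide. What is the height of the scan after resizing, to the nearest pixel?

At 3095×2476 the scan is width-limited, so height = 3095 / 1.430 ≈ 2164.34 px.
The frame scales by 3466/3095 = 1.1199; 2164.34 × 1.1199 ≈ 2423.78 px.

2424 px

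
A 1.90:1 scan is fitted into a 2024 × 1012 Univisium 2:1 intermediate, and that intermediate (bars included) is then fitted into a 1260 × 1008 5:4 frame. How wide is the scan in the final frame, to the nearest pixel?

First fit — 1.90:1 into 2024×1012 spans the height: 1922.80 × 1012.00.
Univisium 2:1 in 1260×1008: fills the width, so the intermediate becomes 1260.00 × 630.00 — a scale of ×0.6225.
So the scan's width is 1922.80 × 0.6225 ≈ 1197.00.

1197 px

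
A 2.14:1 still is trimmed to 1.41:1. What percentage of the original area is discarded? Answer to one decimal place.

The height stays; only width is cut (since 1.41:1 is narrower than 2.14:1).
Fraction kept = (1.410)/(2.140) ≈ 65.89%, so 34.11% is lost.

34.1%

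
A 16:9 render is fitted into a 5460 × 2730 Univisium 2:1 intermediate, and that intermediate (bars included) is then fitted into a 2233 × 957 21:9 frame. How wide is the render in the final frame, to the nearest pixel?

Inside the 5460×2730 canvas the render is height-limited at 4853.33 × 2730.00.
Second fit — the Univisium 2:1 canvas into 2233×957 spans the height: 1914.00 × 957.00 (×0.3505 from 5460×2730).
The render scales with it: width 4853.33 × 0.3505 ≈ 1701.33.

1701 px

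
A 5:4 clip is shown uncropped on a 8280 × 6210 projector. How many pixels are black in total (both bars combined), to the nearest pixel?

3213675 pixels

5:4 (1.250) < 4×3 (1.333), so the clip fills the height.
Content width = 6210 × 5/4 ≈ 7762.5000 px.
Black = 8280 − 7762.5000 = 517.5000 px.
Bar area = 517.5000 × 6210 ≈ 3213675 px.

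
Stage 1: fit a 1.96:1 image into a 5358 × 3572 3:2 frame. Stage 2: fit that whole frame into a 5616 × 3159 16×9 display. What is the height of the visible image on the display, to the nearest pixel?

1.96:1 in 5358×3572: fills the width, so the image is 5358.00 × 2733.67.
The 3:2 canvas is height-limited in 5616×3159, giving 4738.50 × 3159.00; scale factor 0.8844.
The image scales with it: height 2733.67 × 0.8844 ≈ 2417.60.

2418 px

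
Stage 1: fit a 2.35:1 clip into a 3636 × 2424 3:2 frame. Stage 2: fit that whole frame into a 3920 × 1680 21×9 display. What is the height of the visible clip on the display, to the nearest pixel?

2.35:1 in 3636×2424: fills the width, so the clip is 3636.00 × 1547.23.
Second fit — the 3:2 canvas into 3920×1680 spans the height: 2520.00 × 1680.00 (×0.6931 from 3636×2424).
Applying the same ×0.6931: 1547.23 → 1072.34.

1072 px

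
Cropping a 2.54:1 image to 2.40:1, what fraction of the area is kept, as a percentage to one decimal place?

94.5%

2.40:1 is narrower than 2.54:1, so the crop keeps the full height and trims the width.
(2.400)/(2.540) ≈ 0.945 of the area survives.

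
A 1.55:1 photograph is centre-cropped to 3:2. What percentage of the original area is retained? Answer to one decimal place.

The height stays; only width is cut (since 3:2 is narrower than 1.55:1).
Area ratio = (1.500)/(1.550) = 96.77% retained.

96.8%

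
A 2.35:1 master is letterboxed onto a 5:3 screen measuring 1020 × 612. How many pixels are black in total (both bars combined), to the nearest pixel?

181517 pixels

2.35:1 is wider than 5:3, so it spans the full width.
Content height = 1020 / 2.350 ≈ 434.0426 px.
Black = 612 − 434.0426 = 177.9574 px.
Bar area = 177.9574 × 1020 ≈ 181517 px.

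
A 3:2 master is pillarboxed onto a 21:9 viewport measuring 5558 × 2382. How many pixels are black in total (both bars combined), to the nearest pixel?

Since 1.500 < 2.333, the master is height-limited.
That makes the image 3573.0000 px wide (2382 × 3/2).
Leftover width: 5558 − 3573.0000 = 1985.0000 px.
Across the 2382-px span: 1985.0000 × 2382 ≈ 4728270 px.

4728270 pixels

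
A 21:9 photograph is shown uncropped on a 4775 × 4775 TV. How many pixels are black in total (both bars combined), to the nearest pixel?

21:9 (2.333) > square (1.000), so the photograph fills the width.
The photograph is 4775 × 9/21 ≈ 2046.4286 px tall.
Black = 4775 − 2046.4286 = 2728.5714 px.
Across the 4775-px span: 2728.5714 × 4775 ≈ 13028929 px.

13028929 pixels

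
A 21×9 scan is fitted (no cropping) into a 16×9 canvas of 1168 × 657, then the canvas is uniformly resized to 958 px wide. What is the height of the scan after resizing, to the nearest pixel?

411 px

In the 1168×657 frame the scan fills the width: height = 1168 × 9/21 ≈ 500.57 px.
Scaling 1168 → 958 is ×0.8202, so the height becomes 500.57 × 0.8202 ≈ 410.57 px.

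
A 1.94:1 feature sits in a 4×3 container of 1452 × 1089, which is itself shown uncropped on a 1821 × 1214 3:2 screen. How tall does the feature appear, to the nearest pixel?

834 px

First fit — 1.94:1 into 1452×1089 spans the width: 1452.00 × 748.45.
4×3 in 1821×1214: fills the height, so the intermediate becomes 1618.67 × 1214.00 — a scale of ×1.1148.
So the feature's height is 748.45 × 1.1148 ≈ 834.36.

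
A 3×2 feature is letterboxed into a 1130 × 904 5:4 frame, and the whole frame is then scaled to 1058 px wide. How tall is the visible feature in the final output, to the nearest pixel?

705 px

At 1130×904 the feature is width-limited, so height = 1130 × 2/3 ≈ 753.33 px.
Resizing to 1058 px wide multiplies everything by 0.9363: 753.33 → 705.33 px.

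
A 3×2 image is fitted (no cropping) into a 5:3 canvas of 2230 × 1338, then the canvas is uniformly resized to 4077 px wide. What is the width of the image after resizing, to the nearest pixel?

3669 px

Fitted into 2230×1338, the image spans the height; its width is 1338 × 3/2 ≈ 2007.00 px.
Resizing to 4077 px wide multiplies everything by 1.8283: 2007.00 → 3669.30 px.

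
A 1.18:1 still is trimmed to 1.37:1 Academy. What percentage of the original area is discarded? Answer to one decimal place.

13.9%

The width stays; only height is cut (since 1.37:1 Academy is wider than 1.18:1).
Fraction kept = (1.180)/(1.370) ≈ 86.13%, so 13.87% is lost.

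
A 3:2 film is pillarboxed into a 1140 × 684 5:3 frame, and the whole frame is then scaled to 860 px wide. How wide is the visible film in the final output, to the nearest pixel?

774 px

Fitted into 1140×684, the film spans the height; its width is 684 × 3/2 ≈ 1026.00 px.
Resizing to 860 px wide multiplies everything by 0.7544: 1026.00 → 774.00 px.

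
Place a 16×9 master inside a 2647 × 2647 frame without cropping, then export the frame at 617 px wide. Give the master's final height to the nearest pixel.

Fitted into 2647×2647, the master spans the width; its height is 2647 × 9/16 ≈ 1488.94 px.
Resizing to 617 px wide multiplies everything by 0.2331: 1488.94 → 347.06 px.

347 px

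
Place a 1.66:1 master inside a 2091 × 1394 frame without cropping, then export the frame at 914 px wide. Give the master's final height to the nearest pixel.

Fitted into 2091×1394, the master spans the width; its height is 2091 / 1.660 ≈ 1259.64 px.
Scaling 2091 → 914 is ×0.4371, so the height becomes 1259.64 × 0.4371 ≈ 550.60 px.

551 px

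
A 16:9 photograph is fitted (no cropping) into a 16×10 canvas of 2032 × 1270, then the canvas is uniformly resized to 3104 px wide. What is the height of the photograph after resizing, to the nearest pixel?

Fitted into 2032×1270, the photograph spans the width; its height is 2032 × 9/16 ≈ 1143.00 px.
Scaling 2032 → 3104 is ×1.5276, so the height becomes 1143.00 × 1.5276 ≈ 1746.00 px.

1746 px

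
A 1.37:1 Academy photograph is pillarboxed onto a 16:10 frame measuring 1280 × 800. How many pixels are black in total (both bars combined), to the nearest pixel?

1.37:1 Academy (1.370) < 16:10 (1.600), so the photograph fills the height.
Content width = 800 × 1.370 ≈ 1096.0000 px.
Leftover width: 1280 − 1096.0000 = 184.0000 px.
That's 184.0000 × 800 ≈ 147200 black pixels.

147200 pixels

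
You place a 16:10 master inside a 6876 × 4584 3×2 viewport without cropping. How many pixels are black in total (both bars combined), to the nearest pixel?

1969974 pixels

Since 1.600 > 1.500, the master is width-limited.
That makes the image 4297.5000 px tall (6876 × 10/16).
4584 − 4297.5000 = 286.5000 px of bars.
Across the 6876-px span: 286.5000 × 6876 ≈ 1969974 px.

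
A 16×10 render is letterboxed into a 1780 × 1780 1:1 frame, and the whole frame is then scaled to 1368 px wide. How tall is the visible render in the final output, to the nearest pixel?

855 px

Fitted into 1780×1780, the render spans the width; its height is 1780 × 10/16 ≈ 1112.50 px.
The frame scales by 1368/1780 = 0.7685; 1112.50 × 0.7685 ≈ 855.00 px.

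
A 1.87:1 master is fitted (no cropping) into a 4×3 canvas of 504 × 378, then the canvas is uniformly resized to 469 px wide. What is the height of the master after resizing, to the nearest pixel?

251 px

In the 504×378 frame the master fills the width: height = 504 / 1.870 ≈ 269.52 px.
The frame scales by 469/504 = 0.9306; 269.52 × 0.9306 ≈ 250.80 px.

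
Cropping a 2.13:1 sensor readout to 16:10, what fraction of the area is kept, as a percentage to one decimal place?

16:10 is narrower than 2.13:1, so the crop keeps the full height and trims the width.
Fraction kept = (1.600)/(2.130) ≈ 75.12%.

75.1%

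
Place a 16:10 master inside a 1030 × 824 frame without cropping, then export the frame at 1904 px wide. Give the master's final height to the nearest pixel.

In the 1030×824 frame the master fills the width: height = 1030 × 10/16 ≈ 643.75 px.
Resizing to 1904 px wide multiplies everything by 1.8485: 643.75 → 1190.00 px.

1190 px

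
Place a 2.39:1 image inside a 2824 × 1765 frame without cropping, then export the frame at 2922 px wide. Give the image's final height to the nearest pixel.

1223 px

In the 2824×1765 frame the image fills the width: height = 2824 / 2.390 ≈ 1181.59 px.
Scaling 2824 → 2922 is ×1.0347, so the height becomes 1181.59 × 1.0347 ≈ 1222.59 px.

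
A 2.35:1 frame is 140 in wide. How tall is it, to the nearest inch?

60 in

At 2.35:1, 140 / 2.350 ≈ 59.57.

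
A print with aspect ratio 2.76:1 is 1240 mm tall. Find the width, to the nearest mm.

3422 mm

1240 × 2.760 = 3422.40.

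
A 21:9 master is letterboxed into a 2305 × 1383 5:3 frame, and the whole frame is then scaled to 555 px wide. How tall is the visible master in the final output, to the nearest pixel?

238 px

Fitted into 2305×1383, the master spans the width; its height is 2305 × 9/21 ≈ 987.86 px.
Scaling 2305 → 555 is ×0.2408, so the height becomes 987.86 × 0.2408 ≈ 237.86 px.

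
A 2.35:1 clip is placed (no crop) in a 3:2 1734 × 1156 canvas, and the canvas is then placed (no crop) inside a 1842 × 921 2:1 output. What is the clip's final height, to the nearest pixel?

Inside the 1734×1156 canvas the clip is width-limited at 1734.00 × 737.87.
The 3:2 canvas is height-limited in 1842×921, giving 1381.50 × 921.00; scale factor 0.7967.
The clip scales with it: height 737.87 × 0.7967 ≈ 587.87.

588 px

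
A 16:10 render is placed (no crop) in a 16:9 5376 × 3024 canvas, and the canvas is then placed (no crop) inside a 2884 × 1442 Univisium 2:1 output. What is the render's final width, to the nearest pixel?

2307 px

First fit — 16:10 into 5376×3024 spans the height: 4838.40 × 3024.00.
16:9 in 2884×1442: fills the height, so the intermediate becomes 2563.56 × 1442.00 — a scale of ×0.4769.
Applying the same ×0.4769: 4838.40 → 2307.20.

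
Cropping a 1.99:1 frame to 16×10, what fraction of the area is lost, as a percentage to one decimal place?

19.6%

16×10 is narrower than 1.99:1, so the crop keeps the full height and trims the width.
Area ratio = (1.600)/(1.990) = 80.40%; the remaining 19.60% is cropped out.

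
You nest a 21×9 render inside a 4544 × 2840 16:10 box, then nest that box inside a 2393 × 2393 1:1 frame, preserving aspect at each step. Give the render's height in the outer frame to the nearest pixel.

1026 px

First fit — 21×9 into 4544×2840 spans the width: 4544.00 × 1947.43.
16:10 in 2393×2393: fills the width, so the intermediate becomes 2393.00 × 1495.62 — a scale of ×0.5266.
So the render's height is 1947.43 × 0.5266 ≈ 1025.57.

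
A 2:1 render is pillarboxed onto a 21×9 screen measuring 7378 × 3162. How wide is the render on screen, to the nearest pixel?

2:1 is narrower than 21×9, so it spans the full height.
Content width = 3162 × 2/1 ≈ 6324.00 px.

6324 px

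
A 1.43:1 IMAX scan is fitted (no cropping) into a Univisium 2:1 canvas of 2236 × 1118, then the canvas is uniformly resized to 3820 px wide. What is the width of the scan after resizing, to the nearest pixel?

2731 px

In the 2236×1118 frame the scan fills the height: width = 1118 × 1.430 ≈ 1598.74 px.
Scaling 2236 → 3820 is ×1.7084, so the width becomes 1598.74 × 1.7084 ≈ 2731.30 px.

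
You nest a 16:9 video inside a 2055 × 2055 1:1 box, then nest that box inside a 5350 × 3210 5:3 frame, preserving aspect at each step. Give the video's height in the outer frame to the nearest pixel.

16:9 in 2055×2055: fills the width, so the video is 2055.00 × 1155.94.
The 1:1 canvas is height-limited in 5350×3210, giving 3210.00 × 3210.00; scale factor 1.5620.
Applying the same ×1.5620: 1155.94 → 1805.62.

1806 px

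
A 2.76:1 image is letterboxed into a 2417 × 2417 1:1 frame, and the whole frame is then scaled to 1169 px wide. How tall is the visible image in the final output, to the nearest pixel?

424 px

In the 2417×2417 frame the image fills the width: height = 2417 / 2.760 ≈ 875.72 px.
Scaling 2417 → 1169 is ×0.4837, so the height becomes 875.72 × 0.4837 ≈ 423.55 px.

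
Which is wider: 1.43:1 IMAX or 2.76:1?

1.43 and 2.76; 2.76 > 1.43.

2.76:1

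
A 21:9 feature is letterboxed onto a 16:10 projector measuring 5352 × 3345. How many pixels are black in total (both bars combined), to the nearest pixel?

Since 2.333 > 1.600, the feature is width-limited.
That makes the image 2293.7143 px tall (5352 × 9/21).
3345 − 2293.7143 = 1051.2857 px of bars.
Across the 5352-px span: 1051.2857 × 5352 ≈ 5626481 px.

5626481 pixels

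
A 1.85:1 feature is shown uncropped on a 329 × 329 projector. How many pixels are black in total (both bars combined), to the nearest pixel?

1.85:1 is wider than 1:1, so it spans the full width.
Content height = 329 / 1.850 ≈ 177.8378 px.
Black = 329 − 177.8378 = 151.1622 px.
Bar area = 151.1622 × 329 ≈ 49732 px.

49732 pixels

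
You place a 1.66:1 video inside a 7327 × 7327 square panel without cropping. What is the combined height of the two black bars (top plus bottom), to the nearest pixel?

1.66:1 (1.660) > square (1.000), so the video fills the width.
The video is 7327 / 1.660 ≈ 4413.86 px tall.
Leftover height: 7327 − 4413.86 = 2913.14 px.

2913 px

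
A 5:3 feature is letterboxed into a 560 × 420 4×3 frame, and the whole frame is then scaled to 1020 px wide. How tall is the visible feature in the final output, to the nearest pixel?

Fitted into 560×420, the feature spans the width; its height is 560 × 3/5 ≈ 336.00 px.
The frame scales by 1020/560 = 1.8214; 336.00 × 1.8214 ≈ 612.00 px.

612 px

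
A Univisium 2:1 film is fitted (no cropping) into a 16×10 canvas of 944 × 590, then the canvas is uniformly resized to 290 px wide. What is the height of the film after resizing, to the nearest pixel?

At 944×590 the film is width-limited, so height = 944 × 1/2 ≈ 472.00 px.
The frame scales by 290/944 = 0.3072; 472.00 × 0.3072 ≈ 145.00 px.

145 px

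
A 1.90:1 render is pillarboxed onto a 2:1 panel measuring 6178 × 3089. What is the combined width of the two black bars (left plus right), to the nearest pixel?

Since 1.900 < 2.000, the render is height-limited.
Content width = 3089 × 1.900 ≈ 5869.10 px.
6178 − 5869.10 = 308.90 px of bars.

309 px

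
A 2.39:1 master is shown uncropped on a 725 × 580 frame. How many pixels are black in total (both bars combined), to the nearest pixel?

2.39:1 is wider than 5:4, so it spans the full width.
Content height = 725 / 2.390 ≈ 303.3473 px.
580 − 303.3473 = 276.6527 px of bars.
That's 276.6527 × 725 ≈ 200573 black pixels.

200573 pixels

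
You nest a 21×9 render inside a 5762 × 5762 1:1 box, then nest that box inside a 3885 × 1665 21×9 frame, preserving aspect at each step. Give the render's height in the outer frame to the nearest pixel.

714 px

First fit — 21×9 into 5762×5762 spans the width: 5762.00 × 2469.43.
The 1:1 canvas is height-limited in 3885×1665, giving 1665.00 × 1665.00; scale factor 0.2890.
Applying the same ×0.2890: 2469.43 → 713.57.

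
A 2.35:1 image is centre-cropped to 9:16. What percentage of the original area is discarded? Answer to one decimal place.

9:16 is narrower than 2.35:1, so the crop keeps the full height and trims the width.
Area ratio = (0.562)/(2.350) = 23.94%; the remaining 76.06% is cropped out.

76.1%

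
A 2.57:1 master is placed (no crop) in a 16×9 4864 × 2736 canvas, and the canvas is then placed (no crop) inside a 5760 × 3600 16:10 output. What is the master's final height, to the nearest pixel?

2241 px

Inside the 4864×2736 canvas the master is width-limited at 4864.00 × 1892.61.
16×9 in 5760×3600: fills the width, so the intermediate becomes 5760.00 × 3240.00 — a scale of ×1.1842.
So the master's height is 1892.61 × 1.1842 ≈ 2241.25.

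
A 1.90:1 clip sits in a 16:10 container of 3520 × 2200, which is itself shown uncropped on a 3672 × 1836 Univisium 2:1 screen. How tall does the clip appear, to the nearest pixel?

1546 px

1.90:1 in 3520×2200: fills the width, so the clip is 3520.00 × 1852.63.
16:10 in 3672×1836: fills the height, so the intermediate becomes 2937.60 × 1836.00 — a scale of ×0.8345.
So the clip's height is 1852.63 × 0.8345 ≈ 1546.11.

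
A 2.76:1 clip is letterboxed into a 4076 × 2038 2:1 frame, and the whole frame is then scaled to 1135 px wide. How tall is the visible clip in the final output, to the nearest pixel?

411 px

Fitted into 4076×2038, the clip spans the width; its height is 4076 / 2.760 ≈ 1476.81 px.
The frame scales by 1135/4076 = 0.2785; 1476.81 × 0.2785 ≈ 411.23 px.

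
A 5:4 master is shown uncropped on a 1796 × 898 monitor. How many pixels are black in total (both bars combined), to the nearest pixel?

604803 pixels

5:4 (1.250) < Univisium 2:1 (2.000), so the master fills the height.
That makes the image 1122.5000 px wide (898 × 5/4).
Leftover width: 1796 − 1122.5000 = 673.5000 px.
That's 673.5000 × 898 ≈ 604803 black pixels.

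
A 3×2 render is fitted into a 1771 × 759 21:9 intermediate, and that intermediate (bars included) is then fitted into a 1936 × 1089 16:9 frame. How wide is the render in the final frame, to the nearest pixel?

1245 px

3×2 in 1771×759: fills the height, so the render is 1138.50 × 759.00.
The 21:9 canvas is width-limited in 1936×1089, giving 1936.00 × 829.71; scale factor 1.0932.
Applying the same ×1.0932: 1138.50 → 1244.57.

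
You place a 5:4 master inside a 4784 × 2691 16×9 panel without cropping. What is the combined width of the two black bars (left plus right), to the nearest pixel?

1420 px

5:4 (1.250) < 16×9 (1.778), so the master fills the height.
Content width = 2691 × 5/4 ≈ 3363.75 px.
Black = 4784 − 3363.75 = 1420.25 px.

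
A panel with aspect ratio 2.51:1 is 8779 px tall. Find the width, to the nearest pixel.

At 2.51:1, 8779 × 2.510 ≈ 22035.29.

22035 px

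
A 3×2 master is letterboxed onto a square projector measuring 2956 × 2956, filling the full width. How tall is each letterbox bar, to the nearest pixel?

493 px

The master is 2956 × 2/3 ≈ 1970.67 px tall.
2956 − 1970.67 = 985.33 px of bars (492.67 each).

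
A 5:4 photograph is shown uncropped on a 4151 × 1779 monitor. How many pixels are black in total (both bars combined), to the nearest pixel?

3428578 pixels

5:4 is narrower than 21×9, so it spans the full height.
That makes the image 2223.7500 px wide (1779 × 5/4).
Leftover width: 4151 − 2223.7500 = 1927.2500 px.
Bar area = 1927.2500 × 1779 ≈ 3428578 px.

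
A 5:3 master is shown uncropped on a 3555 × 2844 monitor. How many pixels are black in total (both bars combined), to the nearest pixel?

2527605 pixels

5:3 (1.667) > 5:4 (1.250), so the master fills the width.
The master is 3555 × 3/5 ≈ 2133.0000 px tall.
Black = 2844 − 2133.0000 = 711.0000 px.
Across the 3555-px span: 711.0000 × 3555 ≈ 2527605 px.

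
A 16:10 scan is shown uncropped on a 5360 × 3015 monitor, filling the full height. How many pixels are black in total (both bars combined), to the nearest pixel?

That makes the image 4824.0000 px wide (3015 × 16/10).
Leftover width: 5360 − 4824.0000 = 536.0000 px.
That's 536.0000 × 3015 ≈ 1616040 black pixels.

1616040 pixels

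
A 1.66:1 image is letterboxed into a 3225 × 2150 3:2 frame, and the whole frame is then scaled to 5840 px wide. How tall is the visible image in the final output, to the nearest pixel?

Fitted into 3225×2150, the image spans the width; its height is 3225 / 1.660 ≈ 1942.77 px.
Scaling 3225 → 5840 is ×1.8109, so the height becomes 1942.77 × 1.8109 ≈ 3518.07 px.

3518 px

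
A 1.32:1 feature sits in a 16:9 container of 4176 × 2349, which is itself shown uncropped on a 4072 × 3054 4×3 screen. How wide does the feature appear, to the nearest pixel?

3023 px

First fit — 1.32:1 into 4176×2349 spans the height: 3100.68 × 2349.00.
16:9 in 4072×3054: fills the width, so the intermediate becomes 4072.00 × 2290.50 — a scale of ×0.9751.
The feature scales with it: width 3100.68 × 0.9751 ≈ 3023.46.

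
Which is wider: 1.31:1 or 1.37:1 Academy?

1.37:1 Academy

1.31 and 1.37; 1.37 > 1.31.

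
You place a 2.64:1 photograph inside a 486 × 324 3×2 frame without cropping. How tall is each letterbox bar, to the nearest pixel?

70 px

Since 2.640 > 1.500, the photograph is width-limited.
That makes the image 184.09 px tall (486 / 2.640).
Leftover height: 324 − 184.09 = 139.91 px → 69.95 each side.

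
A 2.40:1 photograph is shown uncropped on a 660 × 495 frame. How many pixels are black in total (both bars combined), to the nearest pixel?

2.40:1 is wider than 4:3, so it spans the full width.
The photograph is 660 / 2.400 ≈ 275.0000 px tall.
Leftover height: 495 − 275.0000 = 220.0000 px.
Bar area = 220.0000 × 660 ≈ 145200 px.

145200 pixels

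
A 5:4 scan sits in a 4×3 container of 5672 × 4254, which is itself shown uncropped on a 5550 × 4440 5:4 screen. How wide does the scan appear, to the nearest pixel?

5203 px

First fit — 5:4 into 5672×4254 spans the height: 5317.50 × 4254.00.
4×3 in 5550×4440: fills the width, so the intermediate becomes 5550.00 × 4162.50 — a scale of ×0.9785.
So the scan's width is 5317.50 × 0.9785 ≈ 5203.12.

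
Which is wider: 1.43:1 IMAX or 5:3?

1.43 and 5:3 = 1.667; 1.667 > 1.43.

5:3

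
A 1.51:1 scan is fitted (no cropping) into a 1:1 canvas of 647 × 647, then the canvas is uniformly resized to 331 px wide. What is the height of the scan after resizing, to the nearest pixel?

At 647×647 the scan is width-limited, so height = 647 / 1.510 ≈ 428.48 px.
Resizing to 331 px wide multiplies everything by 0.5116: 428.48 → 219.21 px.

219 px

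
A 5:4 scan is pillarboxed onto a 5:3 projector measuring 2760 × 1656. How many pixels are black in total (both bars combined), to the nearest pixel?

1142640 pixels

5:4 (1.250) < 5:3 (1.667), so the scan fills the height.
The scan is 1656 × 5/4 ≈ 2070.0000 px wide.
2760 − 2070.0000 = 690.0000 px of bars.
Bar area = 690.0000 × 1656 ≈ 1142640 px.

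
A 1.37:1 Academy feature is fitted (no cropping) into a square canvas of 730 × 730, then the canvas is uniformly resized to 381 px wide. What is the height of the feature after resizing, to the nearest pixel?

278 px

Fitted into 730×730, the feature spans the width; its height is 730 / 1.370 ≈ 532.85 px.
Resizing to 381 px wide multiplies everything by 0.5219: 532.85 → 278.10 px.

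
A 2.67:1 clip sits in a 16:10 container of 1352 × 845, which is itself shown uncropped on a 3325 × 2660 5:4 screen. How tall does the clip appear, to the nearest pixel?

2.67:1 in 1352×845: fills the width, so the clip is 1352.00 × 506.37.
The 16:10 canvas is width-limited in 3325×2660, giving 3325.00 × 2078.12; scale factor 2.4593.
The clip scales with it: height 506.37 × 2.4593 ≈ 1245.32.

1245 px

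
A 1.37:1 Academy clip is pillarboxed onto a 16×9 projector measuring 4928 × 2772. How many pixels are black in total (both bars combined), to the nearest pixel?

3133358 pixels

1.37:1 Academy is narrower than 16×9, so it spans the full height.
The clip is 2772 × 1.370 ≈ 3797.6400 px wide.
Leftover width: 4928 − 3797.6400 = 1130.3600 px.
Bar area = 1130.3600 × 2772 ≈ 3133358 px.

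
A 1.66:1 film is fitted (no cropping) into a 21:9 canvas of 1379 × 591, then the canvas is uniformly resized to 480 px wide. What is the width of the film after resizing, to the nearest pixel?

341 px

Fitted into 1379×591, the film spans the height; its width is 591 × 1.660 ≈ 981.06 px.
Resizing to 480 px wide multiplies everything by 0.3481: 981.06 → 341.49 px.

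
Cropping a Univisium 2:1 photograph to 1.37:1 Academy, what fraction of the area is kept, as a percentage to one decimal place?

The height stays; only width is cut (since 1.37:1 Academy is narrower than Univisium 2:1).
Fraction kept = (1.370)/(2.000) ≈ 68.50%.

68.5%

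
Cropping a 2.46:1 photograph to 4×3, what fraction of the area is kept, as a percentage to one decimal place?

54.2%

4×3 is narrower than 2.46:1, so the crop keeps the full height and trims the width.
Fraction kept = (1.333)/(2.460) ≈ 54.20%.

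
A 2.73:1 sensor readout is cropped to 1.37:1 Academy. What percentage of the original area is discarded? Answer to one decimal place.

49.8%

1.37:1 Academy is narrower than 2.73:1, so the crop keeps the full height and trims the width.
Fraction kept = (1.370)/(2.730) ≈ 50.18%, so 49.82% is lost.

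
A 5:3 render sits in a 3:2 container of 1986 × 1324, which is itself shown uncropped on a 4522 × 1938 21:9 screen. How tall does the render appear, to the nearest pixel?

5:3 in 1986×1324: fills the width, so the render is 1986.00 × 1191.60.
The 3:2 canvas is height-limited in 4522×1938, giving 2907.00 × 1938.00; scale factor 1.4637.
So the render's height is 1191.60 × 1.4637 ≈ 1744.20.

1744 px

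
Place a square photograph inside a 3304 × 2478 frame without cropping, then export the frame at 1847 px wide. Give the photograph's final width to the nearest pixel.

1385 px

Fitted into 3304×2478, the photograph spans the height; its width is 2478 × 1/1 ≈ 2478.00 px.
The frame scales by 1847/3304 = 0.5590; 2478.00 × 0.5590 ≈ 1385.25 px.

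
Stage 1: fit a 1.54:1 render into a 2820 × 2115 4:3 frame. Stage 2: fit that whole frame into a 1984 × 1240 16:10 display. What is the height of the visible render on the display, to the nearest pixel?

1074 px

First fit — 1.54:1 into 2820×2115 spans the width: 2820.00 × 1831.17.
4:3 in 1984×1240: fills the height, so the intermediate becomes 1653.33 × 1240.00 — a scale of ×0.5863.
So the render's height is 1831.17 × 0.5863 ≈ 1073.59.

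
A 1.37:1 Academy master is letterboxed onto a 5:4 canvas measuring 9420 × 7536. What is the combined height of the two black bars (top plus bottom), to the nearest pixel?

1.37:1 Academy is wider than 5:4, so it spans the full width.
Content height = 9420 / 1.370 ≈ 6875.91 px.
Black = 7536 − 6875.91 = 660.09 px.

660 px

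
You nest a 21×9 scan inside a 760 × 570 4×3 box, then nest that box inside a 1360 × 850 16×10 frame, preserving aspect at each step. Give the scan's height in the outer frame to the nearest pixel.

486 px

21×9 in 760×570: fills the width, so the scan is 760.00 × 325.71.
The 4×3 canvas is height-limited in 1360×850, giving 1133.33 × 850.00; scale factor 1.4912.
Applying the same ×1.4912: 325.71 → 485.71.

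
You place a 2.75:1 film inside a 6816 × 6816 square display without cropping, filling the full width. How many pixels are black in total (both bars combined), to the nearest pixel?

29564090 pixels

That makes the image 2478.5455 px tall (6816 / 2.750).
Black = 6816 − 2478.5455 = 4337.4545 px.
That's 4337.4545 × 6816 ≈ 29564090 black pixels.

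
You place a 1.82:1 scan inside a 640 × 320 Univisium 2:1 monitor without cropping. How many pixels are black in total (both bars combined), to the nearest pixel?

1.82:1 is narrower than Univisium 2:1, so it spans the full height.
That makes the image 582.4000 px wide (320 × 1.820).
Black = 640 − 582.4000 = 57.6000 px.
That's 57.6000 × 320 ≈ 18432 black pixels.

18432 pixels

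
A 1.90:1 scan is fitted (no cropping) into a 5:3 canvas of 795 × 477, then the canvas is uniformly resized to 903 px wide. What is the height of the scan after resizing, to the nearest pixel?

Fitted into 795×477, the scan spans the width; its height is 795 / 1.900 ≈ 418.42 px.
Scaling 795 → 903 is ×1.1358, so the height becomes 418.42 × 1.1358 ≈ 475.26 px.

475 px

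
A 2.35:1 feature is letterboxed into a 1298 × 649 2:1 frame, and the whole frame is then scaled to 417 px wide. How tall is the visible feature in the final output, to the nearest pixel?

Fitted into 1298×649, the feature spans the width; its height is 1298 / 2.350 ≈ 552.34 px.
The frame scales by 417/1298 = 0.3213; 552.34 × 0.3213 ≈ 177.45 px.

177 px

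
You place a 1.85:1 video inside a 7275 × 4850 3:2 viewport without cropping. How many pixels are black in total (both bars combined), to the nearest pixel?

1.85:1 (1.850) > 3:2 (1.500), so the video fills the width.
The video is 7275 / 1.850 ≈ 3932.4324 px tall.
Leftover height: 4850 − 3932.4324 = 917.5676 px.
Bar area = 917.5676 × 7275 ≈ 6675304 px.

6675304 pixels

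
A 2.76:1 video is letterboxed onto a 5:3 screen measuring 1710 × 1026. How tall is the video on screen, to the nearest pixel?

2.76:1 is wider than 5:3, so it spans the full width.
That makes the image 619.57 px tall (1710 / 2.760).

620 px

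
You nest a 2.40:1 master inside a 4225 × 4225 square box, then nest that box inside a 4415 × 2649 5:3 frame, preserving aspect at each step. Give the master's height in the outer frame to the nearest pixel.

1104 px

First fit — 2.40:1 into 4225×4225 spans the width: 4225.00 × 1760.42.
The square canvas is height-limited in 4415×2649, giving 2649.00 × 2649.00; scale factor 0.6270.
Applying the same ×0.6270: 1760.42 → 1103.75.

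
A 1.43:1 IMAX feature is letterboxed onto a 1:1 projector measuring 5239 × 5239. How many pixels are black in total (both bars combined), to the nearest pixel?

1.43:1 IMAX is wider than 1:1, so it spans the full width.
The feature is 5239 / 1.430 ≈ 3663.6364 px tall.
Leftover height: 5239 − 3663.6364 = 1575.3636 px.
Across the 5239-px span: 1575.3636 × 5239 ≈ 8253330 px.

8253330 pixels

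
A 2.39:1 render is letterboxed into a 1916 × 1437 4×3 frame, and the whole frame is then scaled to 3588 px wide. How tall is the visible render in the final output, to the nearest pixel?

1501 px

Fitted into 1916×1437, the render spans the width; its height is 1916 / 2.390 ≈ 801.67 px.
Resizing to 3588 px wide multiplies everything by 1.8727: 801.67 → 1501.26 px.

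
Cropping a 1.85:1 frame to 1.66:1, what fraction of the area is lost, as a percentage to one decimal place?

10.3%

1.66:1 is narrower than 1.85:1, so the crop keeps the full height and trims the width.
(1.660)/(1.850) ≈ 0.897 of the area survives, leaving 10.27% discarded.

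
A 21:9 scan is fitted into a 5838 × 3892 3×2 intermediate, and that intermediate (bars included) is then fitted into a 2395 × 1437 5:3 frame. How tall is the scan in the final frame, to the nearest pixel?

924 px

21:9 in 5838×3892: fills the width, so the scan is 5838.00 × 2502.00.
3×2 in 2395×1437: fills the height, so the intermediate becomes 2155.50 × 1437.00 — a scale of ×0.3692.
So the scan's height is 2502.00 × 0.3692 ≈ 923.79.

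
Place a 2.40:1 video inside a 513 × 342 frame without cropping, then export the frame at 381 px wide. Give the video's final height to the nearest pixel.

159 px

At 513×342 the video is width-limited, so height = 513 / 2.400 ≈ 213.75 px.
The frame scales by 381/513 = 0.7427; 213.75 × 0.7427 ≈ 158.75 px.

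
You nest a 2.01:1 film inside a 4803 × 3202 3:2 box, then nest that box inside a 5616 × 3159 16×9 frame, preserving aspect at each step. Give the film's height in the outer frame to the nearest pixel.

First fit — 2.01:1 into 4803×3202 spans the width: 4803.00 × 2389.55.
The 3:2 canvas is height-limited in 5616×3159, giving 4738.50 × 3159.00; scale factor 0.9866.
Applying the same ×0.9866: 2389.55 → 2357.46.

2357 px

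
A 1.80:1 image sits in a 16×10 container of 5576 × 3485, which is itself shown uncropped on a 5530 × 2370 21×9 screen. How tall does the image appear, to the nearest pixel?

2107 px

First fit — 1.80:1 into 5576×3485 spans the width: 5576.00 × 3097.78.
The 16×10 canvas is height-limited in 5530×2370, giving 3792.00 × 2370.00; scale factor 0.6801.
The image scales with it: height 3097.78 × 0.6801 ≈ 2106.67.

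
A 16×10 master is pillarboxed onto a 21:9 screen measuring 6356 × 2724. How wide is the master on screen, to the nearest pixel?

4358 px

Since 1.600 < 2.333, the master is height-limited.
The master is 2724 × 16/10 ≈ 4358.40 px wide.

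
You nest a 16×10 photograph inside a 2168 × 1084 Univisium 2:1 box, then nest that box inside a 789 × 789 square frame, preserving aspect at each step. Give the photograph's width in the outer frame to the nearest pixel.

631 px

First fit — 16×10 into 2168×1084 spans the height: 1734.40 × 1084.00.
Univisium 2:1 in 789×789: fills the width, so the intermediate becomes 789.00 × 394.50 — a scale of ×0.3639.
The photograph scales with it: width 1734.40 × 0.3639 ≈ 631.20.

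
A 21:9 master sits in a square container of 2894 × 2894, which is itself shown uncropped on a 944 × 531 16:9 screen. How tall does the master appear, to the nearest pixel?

Inside the 2894×2894 canvas the master is width-limited at 2894.00 × 1240.29.
square in 944×531: fills the height, so the intermediate becomes 531.00 × 531.00 — a scale of ×0.1835.
Applying the same ×0.1835: 1240.29 → 227.57.

228 px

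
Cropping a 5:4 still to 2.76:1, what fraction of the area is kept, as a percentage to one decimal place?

Going from 5:4 to 2.76:1 means cutting height while keeping width.
Fraction kept = (1.250)/(2.760) ≈ 45.29%.

45.3%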